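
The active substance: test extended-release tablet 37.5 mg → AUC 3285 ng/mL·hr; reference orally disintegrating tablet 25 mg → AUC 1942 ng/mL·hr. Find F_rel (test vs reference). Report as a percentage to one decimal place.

F_rel = (AUC_test/D_test) / (AUC_ref/D_ref)
      = (3285/37.5) / (1942/25)
      = 87.6 / 77.68 = 1.1277 = 112.77%

F_rel = 112.8%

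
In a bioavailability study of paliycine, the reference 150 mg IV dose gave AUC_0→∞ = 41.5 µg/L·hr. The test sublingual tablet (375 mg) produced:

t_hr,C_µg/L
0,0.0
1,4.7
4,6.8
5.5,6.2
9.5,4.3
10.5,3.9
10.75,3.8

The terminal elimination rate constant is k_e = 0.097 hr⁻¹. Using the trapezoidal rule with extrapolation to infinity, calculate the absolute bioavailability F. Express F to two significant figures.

F = 0.91

Trapezoidal AUC_0→10.75 (sublingual tablet):
  [0→1]: (0.0+4.7)/2 × 1 = 2.35
  [1→4]: (4.7+6.8)/2 × 3 = 17.25
  [4→5.5]: (6.8+6.2)/2 × 1.5 = 9.75
  [5.5→9.5]: (6.2+4.3)/2 × 4 = 21.0
  [9.5→10.5]: (4.3+3.9)/2 × 1 = 4.1
  [10.5→10.75]: (3.9+3.8)/2 × 0.25 = 0.9625
  Sum = 55.4125 µg/L·hr
Tail: C_last/k_e = 3.8/0.097 = 39.175
AUC_0→∞ (sublingual tablet) = 55.4125 + 39.175 = 94.5875 µg/L·hr
F = (AUC_ev/D_ev)/(AUC_iv/D_iv) = (94.5875/375)/(41.5/150) = 0.252233/0.276667 = 0.9117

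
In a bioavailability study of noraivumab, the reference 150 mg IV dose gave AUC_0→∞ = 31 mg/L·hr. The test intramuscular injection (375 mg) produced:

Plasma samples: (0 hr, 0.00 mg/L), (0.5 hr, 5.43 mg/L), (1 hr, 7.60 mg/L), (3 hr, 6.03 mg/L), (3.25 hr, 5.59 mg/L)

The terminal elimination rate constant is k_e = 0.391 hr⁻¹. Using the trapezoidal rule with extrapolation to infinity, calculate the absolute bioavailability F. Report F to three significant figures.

Trapezoidal AUC_0→3.25 (intramuscular injection):
  [0→0.5]: (0.00+5.43)/2 × 0.5 = 1.3575
  [0.5→1]: (5.43+7.60)/2 × 0.5 = 3.2575
  [1→3]: (7.60+6.03)/2 × 2 = 13.63
  [3→3.25]: (6.03+5.59)/2 × 0.25 = 1.4525
  Sum = 19.6975 mg/L·hr
Tail: C_last/k_e = 5.59/0.391 = 14.297
AUC_0→∞ (intramuscular injection) = 19.6975 + 14.297 = 33.9945 mg/L·hr
F = (AUC_ev/D_ev)/(AUC_iv/D_iv) = (33.9945/375)/(31/150) = 0.090652/0.206667 = 0.4386

F = 0.439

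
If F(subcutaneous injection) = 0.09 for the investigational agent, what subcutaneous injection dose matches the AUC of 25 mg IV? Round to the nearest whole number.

D_subcutaneous = 278 mg

For equal systemic exposure: F × D_ev = D_iv
D_ev = D_iv / F = 25 / 0.09 = 277.778 mg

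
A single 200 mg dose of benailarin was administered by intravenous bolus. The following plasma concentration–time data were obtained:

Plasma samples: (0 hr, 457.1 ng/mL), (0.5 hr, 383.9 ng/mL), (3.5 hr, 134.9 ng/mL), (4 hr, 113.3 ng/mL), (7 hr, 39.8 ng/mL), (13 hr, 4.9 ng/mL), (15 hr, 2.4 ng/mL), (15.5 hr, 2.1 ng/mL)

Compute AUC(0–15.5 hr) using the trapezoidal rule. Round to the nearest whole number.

AUC = 1423 ng/mL·hr

Trapezoidal AUC_0→15.5:
  [0→0.5]: (457.1+383.9)/2 × 0.5 = 210.25
  [0.5→3.5]: (383.9+134.9)/2 × 3 = 778.2
  [3.5→4]: (134.9+113.3)/2 × 0.5 = 62.05
  [4→7]: (113.3+39.8)/2 × 3 = 229.65
  [7→13]: (39.8+4.9)/2 × 6 = 134.1
  [13→15]: (4.9+2.4)/2 × 2 = 7.3
  [15→15.5]: (2.4+2.1)/2 × 0.5 = 1.125
  Sum = 1422.675 ng/mL·hr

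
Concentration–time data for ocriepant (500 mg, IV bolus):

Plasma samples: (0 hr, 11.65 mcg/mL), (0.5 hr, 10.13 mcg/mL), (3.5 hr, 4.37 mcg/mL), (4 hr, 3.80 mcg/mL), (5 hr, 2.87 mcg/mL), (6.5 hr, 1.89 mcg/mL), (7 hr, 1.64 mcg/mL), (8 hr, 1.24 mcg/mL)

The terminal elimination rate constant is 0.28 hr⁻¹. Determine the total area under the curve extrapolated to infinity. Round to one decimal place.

Trapezoidal AUC_0→8:
  [0→0.5]: (11.65+10.13)/2 × 0.5 = 5.445
  [0.5→3.5]: (10.13+4.37)/2 × 3 = 21.75
  [3.5→4]: (4.37+3.80)/2 × 0.5 = 2.0425
  [4→5]: (3.80+2.87)/2 × 1 = 3.335
  [5→6.5]: (2.87+1.89)/2 × 1.5 = 3.57
  [6.5→7]: (1.89+1.64)/2 × 0.5 = 0.8825
  [7→8]: (1.64+1.24)/2 × 1 = 1.44
  Sum = 38.465 mcg/mL·hr
Extrapolated tail: C_last / k_e = 1.24 / 0.28 = 4.429
AUC_0→∞ = 38.465 + 4.429 = 42.894 mcg/mL·hr

AUC = 42.9 mcg/mL·hr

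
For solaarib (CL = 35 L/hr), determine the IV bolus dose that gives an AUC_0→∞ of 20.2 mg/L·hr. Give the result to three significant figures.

Dose = 707 mg

Dose_iv = CL × AUC_0→∞
     = 35 × 20.2 = 707 mg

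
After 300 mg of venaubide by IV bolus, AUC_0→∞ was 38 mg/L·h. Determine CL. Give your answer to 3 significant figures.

CL = Dose_iv / AUC_0→∞
   = 300 / 38 = 7.89474 L/h

CL = 7.89 L/h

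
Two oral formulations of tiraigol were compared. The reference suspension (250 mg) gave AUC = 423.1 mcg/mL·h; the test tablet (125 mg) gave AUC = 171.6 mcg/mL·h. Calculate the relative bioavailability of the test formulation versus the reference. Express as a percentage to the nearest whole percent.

F_rel = 81%

F_rel = (AUC_test/D_test) / (AUC_ref/D_ref)
      = (171.6/125) / (423.1/250)
      = 1.3728 / 1.6924 = 0.8112 = 81.12%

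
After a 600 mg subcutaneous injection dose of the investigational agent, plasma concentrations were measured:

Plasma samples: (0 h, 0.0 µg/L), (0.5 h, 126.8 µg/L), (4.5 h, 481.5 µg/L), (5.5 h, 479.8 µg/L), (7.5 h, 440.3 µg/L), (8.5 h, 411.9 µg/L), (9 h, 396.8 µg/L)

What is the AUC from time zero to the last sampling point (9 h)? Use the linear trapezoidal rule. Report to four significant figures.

AUC = 3277 µg/L·h

Trapezoidal AUC_0→9:
  [0→0.5]: (0.0+126.8)/2 × 0.5 = 31.7
  [0.5→4.5]: (126.8+481.5)/2 × 4 = 1216.6
  [4.5→5.5]: (481.5+479.8)/2 × 1 = 480.65
  [5.5→7.5]: (479.8+440.3)/2 × 2 = 920.1
  [7.5→8.5]: (440.3+411.9)/2 × 1 = 426.1
  [8.5→9]: (411.9+396.8)/2 × 0.5 = 202.175
  Sum = 3277.325 µg/L·h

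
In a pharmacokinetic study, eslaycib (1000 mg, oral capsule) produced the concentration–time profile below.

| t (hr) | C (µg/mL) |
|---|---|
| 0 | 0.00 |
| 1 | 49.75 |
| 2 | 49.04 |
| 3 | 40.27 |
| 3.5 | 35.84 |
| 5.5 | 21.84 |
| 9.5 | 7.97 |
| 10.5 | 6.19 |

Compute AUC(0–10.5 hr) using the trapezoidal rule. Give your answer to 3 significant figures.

Trapezoidal AUC_0→10.5:
  [0→1]: (0.00+49.75)/2 × 1 = 24.875
  [1→2]: (49.75+49.04)/2 × 1 = 49.395
  [2→3]: (49.04+40.27)/2 × 1 = 44.655
  [3→3.5]: (40.27+35.84)/2 × 0.5 = 19.0275
  [3.5→5.5]: (35.84+21.84)/2 × 2 = 57.68
  [5.5→9.5]: (21.84+7.97)/2 × 4 = 59.62
  [9.5→10.5]: (7.97+6.19)/2 × 1 = 7.08
  Sum = 262.3325 µg/mL·hr

AUC = 262 µg/mL·hr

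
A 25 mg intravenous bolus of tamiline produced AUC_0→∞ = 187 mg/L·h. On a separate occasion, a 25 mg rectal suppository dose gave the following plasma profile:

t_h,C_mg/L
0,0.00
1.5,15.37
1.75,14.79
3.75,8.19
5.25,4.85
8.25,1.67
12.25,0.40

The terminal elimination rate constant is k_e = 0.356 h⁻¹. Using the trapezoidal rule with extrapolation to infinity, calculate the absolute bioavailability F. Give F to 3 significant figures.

Trapezoidal AUC_0→12.25 (rectal suppository):
  [0→1.5]: (0.00+15.37)/2 × 1.5 = 11.5275
  [1.5→1.75]: (15.37+14.79)/2 × 0.25 = 3.77
  [1.75→3.75]: (14.79+8.19)/2 × 2 = 22.98
  [3.75→5.25]: (8.19+4.85)/2 × 1.5 = 9.78
  [5.25→8.25]: (4.85+1.67)/2 × 3 = 9.78
  [8.25→12.25]: (1.67+0.40)/2 × 4 = 4.14
  Sum = 61.9775 mg/L·h
Tail: C_last/k_e = 0.40/0.356 = 1.124
AUC_0→∞ (rectal suppository) = 61.9775 + 1.124 = 63.1015 mg/L·h
F = (AUC_ev/D_ev)/(AUC_iv/D_iv) = (63.1015/25)/(187/25) = 2.52406/7.48 = 0.3374

F = 0.337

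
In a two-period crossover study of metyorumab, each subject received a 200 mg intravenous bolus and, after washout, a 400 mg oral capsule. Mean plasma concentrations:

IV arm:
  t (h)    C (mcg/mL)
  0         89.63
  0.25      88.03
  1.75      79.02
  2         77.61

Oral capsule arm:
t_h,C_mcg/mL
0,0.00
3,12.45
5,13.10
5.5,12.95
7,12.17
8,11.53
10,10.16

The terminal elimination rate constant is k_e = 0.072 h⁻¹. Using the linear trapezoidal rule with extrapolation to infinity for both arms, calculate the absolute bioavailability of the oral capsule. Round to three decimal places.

Trapezoidal AUC_0→2 (IV):
  [0→0.25]: (89.63+88.03)/2 × 0.25 = 22.2075
  [0.25→1.75]: (88.03+79.02)/2 × 1.5 = 125.2875
  [1.75→2]: (79.02+77.61)/2 × 0.25 = 19.57875
  Sum = 167.07375 mcg/mL·h
IV tail: 77.61/0.072 = 1077.917; AUC_iv,0→∞ = 167.07375 + 1077.917 = 1244.99075 mcg/mL·h
Trapezoidal AUC_0→10 (oral capsule):
  [0→3]: (0.00+12.45)/2 × 3 = 18.675
  [3→5]: (12.45+13.10)/2 × 2 = 25.55
  [5→5.5]: (13.10+12.95)/2 × 0.5 = 6.5125
  [5.5→7]: (12.95+12.17)/2 × 1.5 = 18.84
  [7→8]: (12.17+11.53)/2 × 1 = 11.85
  [8→10]: (11.53+10.16)/2 × 2 = 21.69
  Sum = 103.1175 mcg/mL·h
oral capsule tail: 10.16/0.072 = 141.111; AUC_ev,0→∞ = 103.1175 + 141.111 = 244.2285 mcg/mL·h
F = (AUC_ev/D_ev)/(AUC_iv/D_iv) = (244.2285/400)/(1244.99075/200) = 0.61057125/6.22495 = 0.0981

F = 0.098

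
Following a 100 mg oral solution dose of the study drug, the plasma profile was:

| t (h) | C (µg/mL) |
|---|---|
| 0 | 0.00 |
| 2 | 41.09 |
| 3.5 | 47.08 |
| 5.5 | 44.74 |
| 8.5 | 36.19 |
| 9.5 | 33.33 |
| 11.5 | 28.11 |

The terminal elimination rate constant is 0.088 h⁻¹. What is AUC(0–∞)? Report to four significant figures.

AUC = 736.1 µg/mL·h

Trapezoidal AUC_0→11.5:
  [0→2]: (0.00+41.09)/2 × 2 = 41.09
  [2→3.5]: (41.09+47.08)/2 × 1.5 = 66.1275
  [3.5→5.5]: (47.08+44.74)/2 × 2 = 91.82
  [5.5→8.5]: (44.74+36.19)/2 × 3 = 121.395
  [8.5→9.5]: (36.19+33.33)/2 × 1 = 34.76
  [9.5→11.5]: (33.33+28.11)/2 × 2 = 61.44
  Sum = 416.6325 µg/mL·h
Extrapolated tail: C_last / k_e = 28.11 / 0.088 = 319.432
AUC_0→∞ = 416.6325 + 319.432 = 736.0645 µg/mL·h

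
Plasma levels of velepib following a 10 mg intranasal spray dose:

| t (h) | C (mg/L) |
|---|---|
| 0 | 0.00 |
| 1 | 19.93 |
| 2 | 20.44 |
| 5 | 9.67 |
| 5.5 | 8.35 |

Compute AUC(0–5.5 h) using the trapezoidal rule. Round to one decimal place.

Trapezoidal AUC_0→5.5:
  [0→1]: (0.00+19.93)/2 × 1 = 9.965
  [1→2]: (19.93+20.44)/2 × 1 = 20.185
  [2→5]: (20.44+9.67)/2 × 3 = 45.165
  [5→5.5]: (9.67+8.35)/2 × 0.5 = 4.505
  Sum = 79.82 mg/L·h

AUC = 79.8 mg/L·h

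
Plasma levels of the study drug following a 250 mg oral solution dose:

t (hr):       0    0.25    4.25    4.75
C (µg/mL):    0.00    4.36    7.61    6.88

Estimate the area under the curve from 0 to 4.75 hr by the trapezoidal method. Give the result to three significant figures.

Trapezoidal AUC_0→4.75:
  [0→0.25]: (0.00+4.36)/2 × 0.25 = 0.545
  [0.25→4.25]: (4.36+7.61)/2 × 4 = 23.94
  [4.25→4.75]: (7.61+6.88)/2 × 0.5 = 3.6225
  Sum = 28.1075 µg/mL·hr

AUC = 28.1 µg/mL·hr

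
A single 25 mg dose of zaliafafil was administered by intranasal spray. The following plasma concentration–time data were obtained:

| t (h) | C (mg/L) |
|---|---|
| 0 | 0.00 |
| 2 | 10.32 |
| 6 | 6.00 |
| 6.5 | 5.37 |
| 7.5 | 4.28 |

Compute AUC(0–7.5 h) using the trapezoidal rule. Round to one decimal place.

Trapezoidal AUC_0→7.5:
  [0→2]: (0.00+10.32)/2 × 2 = 10.32
  [2→6]: (10.32+6.00)/2 × 4 = 32.64
  [6→6.5]: (6.00+5.37)/2 × 0.5 = 2.8425
  [6.5→7.5]: (5.37+4.28)/2 × 1 = 4.825
  Sum = 50.6275 mg/L·h

AUC = 50.6 mg/L·h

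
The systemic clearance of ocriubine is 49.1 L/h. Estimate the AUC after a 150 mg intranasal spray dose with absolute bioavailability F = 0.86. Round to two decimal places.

AUC_0→∞ = F × Dose / CL
        = 0.86 × 150 / 49.1 = 2.62729 mg/L·h

AUC = 2.63 mg/L·h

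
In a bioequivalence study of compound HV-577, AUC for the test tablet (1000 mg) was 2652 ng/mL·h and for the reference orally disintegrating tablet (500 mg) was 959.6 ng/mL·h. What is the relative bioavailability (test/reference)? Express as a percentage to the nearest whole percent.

F_rel = 138%

F_rel = (AUC_test/D_test) / (AUC_ref/D_ref)
      = (2652/1000) / (959.6/500)
      = 2.652 / 1.9192 = 1.3818 = 138.18%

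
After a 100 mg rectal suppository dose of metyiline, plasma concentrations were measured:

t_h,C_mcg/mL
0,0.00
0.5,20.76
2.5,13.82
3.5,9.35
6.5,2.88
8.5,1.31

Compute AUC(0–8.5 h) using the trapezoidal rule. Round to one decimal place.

Trapezoidal AUC_0→8.5:
  [0→0.5]: (0.00+20.76)/2 × 0.5 = 5.19
  [0.5→2.5]: (20.76+13.82)/2 × 2 = 34.58
  [2.5→3.5]: (13.82+9.35)/2 × 1 = 11.585
  [3.5→6.5]: (9.35+2.88)/2 × 3 = 18.345
  [6.5→8.5]: (2.88+1.31)/2 × 2 = 4.19
  Sum = 73.89 mcg/mL·h

AUC = 73.9 mcg/mL·h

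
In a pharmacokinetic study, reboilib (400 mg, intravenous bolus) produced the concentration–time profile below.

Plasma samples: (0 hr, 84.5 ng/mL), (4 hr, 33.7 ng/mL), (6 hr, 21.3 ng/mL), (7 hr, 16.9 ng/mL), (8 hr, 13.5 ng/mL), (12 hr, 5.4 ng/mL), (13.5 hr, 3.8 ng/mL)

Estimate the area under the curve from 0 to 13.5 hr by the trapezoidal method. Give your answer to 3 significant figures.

AUC = 370 ng/mL·hr

Trapezoidal AUC_0→13.5:
  [0→4]: (84.5+33.7)/2 × 4 = 236.4
  [4→6]: (33.7+21.3)/2 × 2 = 55.0
  [6→7]: (21.3+16.9)/2 × 1 = 19.1
  [7→8]: (16.9+13.5)/2 × 1 = 15.2
  [8→12]: (13.5+5.4)/2 × 4 = 37.8
  [12→13.5]: (5.4+3.8)/2 × 1.5 = 6.9
  Sum = 370.4 ng/mL·hr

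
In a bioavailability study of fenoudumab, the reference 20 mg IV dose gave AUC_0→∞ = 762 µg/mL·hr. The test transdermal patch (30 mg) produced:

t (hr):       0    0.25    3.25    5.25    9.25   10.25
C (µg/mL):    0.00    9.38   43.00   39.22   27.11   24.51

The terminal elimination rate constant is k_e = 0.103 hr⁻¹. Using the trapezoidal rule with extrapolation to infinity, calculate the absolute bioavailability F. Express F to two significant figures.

Trapezoidal AUC_0→10.25 (transdermal patch):
  [0→0.25]: (0.00+9.38)/2 × 0.25 = 1.1725
  [0.25→3.25]: (9.38+43.00)/2 × 3 = 78.57
  [3.25→5.25]: (43.00+39.22)/2 × 2 = 82.22
  [5.25→9.25]: (39.22+27.11)/2 × 4 = 132.66
  [9.25→10.25]: (27.11+24.51)/2 × 1 = 25.81
  Sum = 320.4325 µg/mL·hr
Tail: C_last/k_e = 24.51/0.103 = 237.961
AUC_0→∞ (transdermal patch) = 320.4325 + 237.961 = 558.3935 µg/mL·hr
F = (AUC_ev/D_ev)/(AUC_iv/D_iv) = (558.3935/30)/(762/20) = 18.6131/38.1 = 0.4885

F = 0.49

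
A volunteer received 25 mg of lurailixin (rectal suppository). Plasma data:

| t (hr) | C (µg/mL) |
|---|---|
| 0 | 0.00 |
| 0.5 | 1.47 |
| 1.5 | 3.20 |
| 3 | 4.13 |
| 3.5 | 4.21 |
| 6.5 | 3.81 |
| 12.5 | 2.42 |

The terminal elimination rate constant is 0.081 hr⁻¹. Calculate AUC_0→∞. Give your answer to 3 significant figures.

AUC = 70.9 µg/mL·hr

Trapezoidal AUC_0→12.5:
  [0→0.5]: (0.00+1.47)/2 × 0.5 = 0.3675
  [0.5→1.5]: (1.47+3.20)/2 × 1 = 2.335
  [1.5→3]: (3.20+4.13)/2 × 1.5 = 5.4975
  [3→3.5]: (4.13+4.21)/2 × 0.5 = 2.085
  [3.5→6.5]: (4.21+3.81)/2 × 3 = 12.03
  [6.5→12.5]: (3.81+2.42)/2 × 6 = 18.69
  Sum = 41.005 µg/mL·hr
Extrapolated tail: C_last / k_e = 2.42 / 0.081 = 29.877
AUC_0→∞ = 41.005 + 29.877 = 70.882 µg/mL·hr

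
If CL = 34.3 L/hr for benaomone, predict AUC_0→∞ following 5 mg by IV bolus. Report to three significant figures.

AUC_0→∞ = Dose_iv / CL
        = 5 / 34.3 = 0.145773 mg/L·hr

AUC = 0.146 mg/L·hr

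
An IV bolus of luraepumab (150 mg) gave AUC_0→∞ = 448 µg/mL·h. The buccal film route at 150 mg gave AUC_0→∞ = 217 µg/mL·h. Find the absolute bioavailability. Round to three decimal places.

F = 0.484

F = (AUC_ev / D_ev) / (AUC_iv / D_iv)
  = (217/150) / (448/150)
  = 1.44667 / 2.98667 = 0.4844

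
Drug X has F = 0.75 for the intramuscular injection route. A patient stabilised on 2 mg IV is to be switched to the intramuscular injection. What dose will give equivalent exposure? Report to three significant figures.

For equal systemic exposure: F × D_ev = D_iv
D_ev = D_iv / F = 2 / 0.75 = 2.66667 mg

D_intramuscular = 2.67 mg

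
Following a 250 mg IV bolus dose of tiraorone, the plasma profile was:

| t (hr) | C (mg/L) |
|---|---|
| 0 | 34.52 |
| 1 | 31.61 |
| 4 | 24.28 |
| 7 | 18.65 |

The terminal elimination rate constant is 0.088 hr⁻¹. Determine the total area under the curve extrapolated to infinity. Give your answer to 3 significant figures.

Trapezoidal AUC_0→7:
  [0→1]: (34.52+31.61)/2 × 1 = 33.065
  [1→4]: (31.61+24.28)/2 × 3 = 83.835
  [4→7]: (24.28+18.65)/2 × 3 = 64.395
  Sum = 181.295 mg/L·hr
Extrapolated tail: C_last / k_e = 18.65 / 0.088 = 211.932
AUC_0→∞ = 181.295 + 211.932 = 393.227 mg/L·hr

AUC = 393 mg/L·hr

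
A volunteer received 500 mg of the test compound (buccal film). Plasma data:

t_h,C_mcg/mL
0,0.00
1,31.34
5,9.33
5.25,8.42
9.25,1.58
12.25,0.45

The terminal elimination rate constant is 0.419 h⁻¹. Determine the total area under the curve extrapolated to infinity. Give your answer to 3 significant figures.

Trapezoidal AUC_0→12.25:
  [0→1]: (0.00+31.34)/2 × 1 = 15.67
  [1→5]: (31.34+9.33)/2 × 4 = 81.34
  [5→5.25]: (9.33+8.42)/2 × 0.25 = 2.21875
  [5.25→9.25]: (8.42+1.58)/2 × 4 = 20.0
  [9.25→12.25]: (1.58+0.45)/2 × 3 = 3.045
  Sum = 122.27375 mcg/mL·h
Extrapolated tail: C_last / k_e = 0.45 / 0.419 = 1.074
AUC_0→∞ = 122.27375 + 1.074 = 123.34775 mcg/mL·h

AUC = 123 mcg/mL·h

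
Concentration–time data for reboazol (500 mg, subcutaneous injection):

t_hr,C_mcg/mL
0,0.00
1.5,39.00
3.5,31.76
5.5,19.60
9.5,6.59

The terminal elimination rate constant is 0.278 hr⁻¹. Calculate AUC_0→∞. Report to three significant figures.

AUC = 227 mcg/mL·hr

Trapezoidal AUC_0→9.5:
  [0→1.5]: (0.00+39.00)/2 × 1.5 = 29.25
  [1.5→3.5]: (39.00+31.76)/2 × 2 = 70.76
  [3.5→5.5]: (31.76+19.60)/2 × 2 = 51.36
  [5.5→9.5]: (19.60+6.59)/2 × 4 = 52.38
  Sum = 203.75 mcg/mL·hr
Extrapolated tail: C_last / k_e = 6.59 / 0.278 = 23.705
AUC_0→∞ = 203.75 + 23.705 = 227.455 mcg/mL·hr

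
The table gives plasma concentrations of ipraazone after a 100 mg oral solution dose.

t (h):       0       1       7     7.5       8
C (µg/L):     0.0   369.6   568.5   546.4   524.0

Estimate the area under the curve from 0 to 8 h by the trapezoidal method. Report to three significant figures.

Trapezoidal AUC_0→8:
  [0→1]: (0.0+369.6)/2 × 1 = 184.8
  [1→7]: (369.6+568.5)/2 × 6 = 2814.3
  [7→7.5]: (568.5+546.4)/2 × 0.5 = 278.725
  [7.5→8]: (546.4+524.0)/2 × 0.5 = 267.6
  Sum = 3545.425 µg/L·h

AUC = 3550 µg/L·h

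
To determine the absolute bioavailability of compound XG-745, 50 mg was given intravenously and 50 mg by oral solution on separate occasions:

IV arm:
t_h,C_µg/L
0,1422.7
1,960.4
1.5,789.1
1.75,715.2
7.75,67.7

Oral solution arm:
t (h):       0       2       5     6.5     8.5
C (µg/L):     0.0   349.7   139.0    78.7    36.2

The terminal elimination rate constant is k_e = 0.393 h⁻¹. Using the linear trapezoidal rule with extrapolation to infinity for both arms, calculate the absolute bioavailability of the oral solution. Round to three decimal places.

F = 0.335

Trapezoidal AUC_0→7.75 (IV):
  [0→1]: (1422.7+960.4)/2 × 1 = 1191.55
  [1→1.5]: (960.4+789.1)/2 × 0.5 = 437.375
  [1.5→1.75]: (789.1+715.2)/2 × 0.25 = 188.0375
  [1.75→7.75]: (715.2+67.7)/2 × 6 = 2348.7
  Sum = 4165.6625 µg/L·h
IV tail: 67.7/0.393 = 172.265; AUC_iv,0→∞ = 4165.6625 + 172.265 = 4337.9275 µg/L·h
Trapezoidal AUC_0→8.5 (oral solution):
  [0→2]: (0.0+349.7)/2 × 2 = 349.7
  [2→5]: (349.7+139.0)/2 × 3 = 733.05
  [5→6.5]: (139.0+78.7)/2 × 1.5 = 163.275
  [6.5→8.5]: (78.7+36.2)/2 × 2 = 114.9
  Sum = 1360.925 µg/L·h
oral solution tail: 36.2/0.393 = 92.112; AUC_ev,0→∞ = 1360.925 + 92.112 = 1453.037 µg/L·h
F = (AUC_ev/D_ev)/(AUC_iv/D_iv) = (1453.037/50)/(4337.9275/50) = 29.06074/86.75855 = 0.3350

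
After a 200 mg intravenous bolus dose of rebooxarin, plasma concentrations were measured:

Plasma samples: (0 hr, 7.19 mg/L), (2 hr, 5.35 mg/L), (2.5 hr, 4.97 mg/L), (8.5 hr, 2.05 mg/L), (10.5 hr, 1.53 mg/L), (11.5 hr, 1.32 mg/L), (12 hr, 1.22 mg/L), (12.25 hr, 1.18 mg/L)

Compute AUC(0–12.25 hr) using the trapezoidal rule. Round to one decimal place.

Trapezoidal AUC_0→12.25:
  [0→2]: (7.19+5.35)/2 × 2 = 12.54
  [2→2.5]: (5.35+4.97)/2 × 0.5 = 2.58
  [2.5→8.5]: (4.97+2.05)/2 × 6 = 21.06
  [8.5→10.5]: (2.05+1.53)/2 × 2 = 3.58
  [10.5→11.5]: (1.53+1.32)/2 × 1 = 1.425
  [11.5→12]: (1.32+1.22)/2 × 0.5 = 0.635
  [12→12.25]: (1.22+1.18)/2 × 0.25 = 0.3
  Sum = 42.12 mg/L·hr

AUC = 42.1 mg/L·hr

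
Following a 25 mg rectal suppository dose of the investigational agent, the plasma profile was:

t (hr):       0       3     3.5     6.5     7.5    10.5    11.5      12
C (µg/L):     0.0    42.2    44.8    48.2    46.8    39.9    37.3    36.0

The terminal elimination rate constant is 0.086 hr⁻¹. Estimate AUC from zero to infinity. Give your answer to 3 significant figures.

Trapezoidal AUC_0→12:
  [0→3]: (0.0+42.2)/2 × 3 = 63.3
  [3→3.5]: (42.2+44.8)/2 × 0.5 = 21.75
  [3.5→6.5]: (44.8+48.2)/2 × 3 = 139.5
  [6.5→7.5]: (48.2+46.8)/2 × 1 = 47.5
  [7.5→10.5]: (46.8+39.9)/2 × 3 = 130.05
  [10.5→11.5]: (39.9+37.3)/2 × 1 = 38.6
  [11.5→12]: (37.3+36.0)/2 × 0.5 = 18.325
  Sum = 459.025 µg/L·hr
Extrapolated tail: C_last / k_e = 36.0 / 0.086 = 418.605
AUC_0→∞ = 459.025 + 418.605 = 877.63 µg/L·hr

AUC = 878 µg/L·hr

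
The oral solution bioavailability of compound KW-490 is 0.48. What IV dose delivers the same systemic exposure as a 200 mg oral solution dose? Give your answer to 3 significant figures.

Systemic exposure from an extravascular dose = F × D_ev, so the equivalent IV dose is F × D_ev.
D_iv = F × D_ev = 0.48 × 200 = 96 mg

D_iv = 96.0 mg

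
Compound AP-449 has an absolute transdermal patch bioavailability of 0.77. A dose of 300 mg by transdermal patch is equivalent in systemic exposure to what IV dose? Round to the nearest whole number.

D_iv = 231 mg

Systemic exposure from an extravascular dose = F × D_ev, so the equivalent IV dose is F × D_ev.
D_iv = F × D_ev = 0.77 × 300 = 231 mg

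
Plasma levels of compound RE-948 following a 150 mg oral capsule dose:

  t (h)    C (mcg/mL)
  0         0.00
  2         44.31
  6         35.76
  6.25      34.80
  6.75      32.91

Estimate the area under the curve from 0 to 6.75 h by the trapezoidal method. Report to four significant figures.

Trapezoidal AUC_0→6.75:
  [0→2]: (0.00+44.31)/2 × 2 = 44.31
  [2→6]: (44.31+35.76)/2 × 4 = 160.14
  [6→6.25]: (35.76+34.80)/2 × 0.25 = 8.82
  [6.25→6.75]: (34.80+32.91)/2 × 0.5 = 16.9275
  Sum = 230.1975 mcg/mL·h

AUC = 230.2 mcg/mL·h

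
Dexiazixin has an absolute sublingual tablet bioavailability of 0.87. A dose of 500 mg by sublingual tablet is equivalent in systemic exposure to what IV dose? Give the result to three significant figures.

D_iv = 435 mg

Systemic exposure from an extravascular dose = F × D_ev, so the equivalent IV dose is F × D_ev.
D_iv = F × D_ev = 0.87 × 500 = 435 mg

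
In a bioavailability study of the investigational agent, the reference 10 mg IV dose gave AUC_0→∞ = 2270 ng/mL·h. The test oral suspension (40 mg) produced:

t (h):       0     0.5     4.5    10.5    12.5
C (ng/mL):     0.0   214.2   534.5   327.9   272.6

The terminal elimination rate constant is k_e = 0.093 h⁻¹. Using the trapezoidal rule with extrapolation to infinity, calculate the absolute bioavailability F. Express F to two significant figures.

F = 0.84

Trapezoidal AUC_0→12.5 (oral suspension):
  [0→0.5]: (0.0+214.2)/2 × 0.5 = 53.55
  [0.5→4.5]: (214.2+534.5)/2 × 4 = 1497.4
  [4.5→10.5]: (534.5+327.9)/2 × 6 = 2587.2
  [10.5→12.5]: (327.9+272.6)/2 × 2 = 600.5
  Sum = 4738.65 ng/mL·h
Tail: C_last/k_e = 272.6/0.093 = 2931.183
AUC_0→∞ (oral suspension) = 4738.65 + 2931.183 = 7669.833 ng/mL·h
F = (AUC_ev/D_ev)/(AUC_iv/D_iv) = (7669.833/40)/(2270/10) = 191.746/227 = 0.8447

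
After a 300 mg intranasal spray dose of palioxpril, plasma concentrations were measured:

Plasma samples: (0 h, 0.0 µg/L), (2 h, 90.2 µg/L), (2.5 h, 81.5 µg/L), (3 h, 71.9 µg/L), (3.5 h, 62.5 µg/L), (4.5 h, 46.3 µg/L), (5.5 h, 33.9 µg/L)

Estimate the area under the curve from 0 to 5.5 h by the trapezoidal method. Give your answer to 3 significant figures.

Trapezoidal AUC_0→5.5:
  [0→2]: (0.0+90.2)/2 × 2 = 90.2
  [2→2.5]: (90.2+81.5)/2 × 0.5 = 42.925
  [2.5→3]: (81.5+71.9)/2 × 0.5 = 38.35
  [3→3.5]: (71.9+62.5)/2 × 0.5 = 33.6
  [3.5→4.5]: (62.5+46.3)/2 × 1 = 54.4
  [4.5→5.5]: (46.3+33.9)/2 × 1 = 40.1
  Sum = 299.575 µg/L·h

AUC = 300 µg/L·h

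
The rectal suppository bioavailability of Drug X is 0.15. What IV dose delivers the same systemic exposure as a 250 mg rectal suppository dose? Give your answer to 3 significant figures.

Systemic exposure from an extravascular dose = F × D_ev, so the equivalent IV dose is F × D_ev.
D_iv = F × D_ev = 0.15 × 250 = 37.5 mg

D_iv = 37.5 mg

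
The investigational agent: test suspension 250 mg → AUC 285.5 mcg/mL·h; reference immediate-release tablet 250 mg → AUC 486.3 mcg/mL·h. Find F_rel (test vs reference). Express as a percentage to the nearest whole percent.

F_rel = (AUC_test/D_test) / (AUC_ref/D_ref)
      = (285.5/250) / (486.3/250)
      = 1.142 / 1.9452 = 0.5871 = 58.71%

F_rel = 59%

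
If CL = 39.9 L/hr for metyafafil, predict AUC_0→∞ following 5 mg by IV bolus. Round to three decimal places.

AUC = 0.125 mg/L·hr

AUC_0→∞ = Dose_iv / CL
        = 5 / 39.9 = 0.125313 mg/L·hr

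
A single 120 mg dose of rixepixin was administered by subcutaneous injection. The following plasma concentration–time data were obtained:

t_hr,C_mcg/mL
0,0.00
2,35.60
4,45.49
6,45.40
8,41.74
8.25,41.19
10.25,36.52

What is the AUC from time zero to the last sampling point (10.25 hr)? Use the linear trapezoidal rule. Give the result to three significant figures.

AUC = 383 mcg/mL·hr

Trapezoidal AUC_0→10.25:
  [0→2]: (0.00+35.60)/2 × 2 = 35.6
  [2→4]: (35.60+45.49)/2 × 2 = 81.09
  [4→6]: (45.49+45.40)/2 × 2 = 90.89
  [6→8]: (45.40+41.74)/2 × 2 = 87.14
  [8→8.25]: (41.74+41.19)/2 × 0.25 = 10.36625
  [8.25→10.25]: (41.19+36.52)/2 × 2 = 77.71
  Sum = 382.79625 mcg/mL·hr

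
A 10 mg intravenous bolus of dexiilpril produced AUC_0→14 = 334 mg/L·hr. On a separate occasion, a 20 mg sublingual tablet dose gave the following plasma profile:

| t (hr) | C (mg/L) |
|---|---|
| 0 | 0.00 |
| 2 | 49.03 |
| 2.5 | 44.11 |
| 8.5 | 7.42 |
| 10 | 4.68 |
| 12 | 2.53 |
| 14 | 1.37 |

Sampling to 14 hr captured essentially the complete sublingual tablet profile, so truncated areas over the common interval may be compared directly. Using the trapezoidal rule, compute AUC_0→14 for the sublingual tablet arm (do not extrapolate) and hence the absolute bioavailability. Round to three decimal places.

Trapezoidal AUC_0→14 (sublingual tablet):
  [0→2]: (0.00+49.03)/2 × 2 = 49.03
  [2→2.5]: (49.03+44.11)/2 × 0.5 = 23.285
  [2.5→8.5]: (44.11+7.42)/2 × 6 = 154.59
  [8.5→10]: (7.42+4.68)/2 × 1.5 = 9.075
  [10→12]: (4.68+2.53)/2 × 2 = 7.21
  [12→14]: (2.53+1.37)/2 × 2 = 3.9
  Sum = 247.09 mg/L·hr
F = (AUC_ev/D_ev)/(AUC_iv/D_iv) = (247.09/20)/(334/10) = 12.3545/33.4 = 0.3699

F = 0.370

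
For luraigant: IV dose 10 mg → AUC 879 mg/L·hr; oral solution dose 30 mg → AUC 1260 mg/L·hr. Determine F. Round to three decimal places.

F = (AUC_ev / D_ev) / (AUC_iv / D_iv)
  = (1260/30) / (879/10)
  = 42 / 87.9 = 0.4778

F = 0.478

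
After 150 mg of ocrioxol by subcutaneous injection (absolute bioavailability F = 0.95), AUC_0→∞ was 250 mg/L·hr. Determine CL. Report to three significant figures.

CL = F × Dose / AUC_0→∞
   = 0.95 × 150 / 250 = 0.57 L/hr

CL = 0.570 L/hr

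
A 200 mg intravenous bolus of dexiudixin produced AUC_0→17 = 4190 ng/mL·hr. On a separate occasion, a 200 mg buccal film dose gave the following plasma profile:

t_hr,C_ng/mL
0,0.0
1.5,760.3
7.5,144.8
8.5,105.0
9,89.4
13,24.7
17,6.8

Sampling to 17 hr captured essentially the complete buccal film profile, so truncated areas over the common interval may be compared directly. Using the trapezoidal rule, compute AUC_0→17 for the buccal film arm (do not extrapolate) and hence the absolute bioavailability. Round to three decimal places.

Trapezoidal AUC_0→17 (buccal film):
  [0→1.5]: (0.0+760.3)/2 × 1.5 = 570.225
  [1.5→7.5]: (760.3+144.8)/2 × 6 = 2715.3
  [7.5→8.5]: (144.8+105.0)/2 × 1 = 124.9
  [8.5→9]: (105.0+89.4)/2 × 0.5 = 48.6
  [9→13]: (89.4+24.7)/2 × 4 = 228.2
  [13→17]: (24.7+6.8)/2 × 4 = 63.0
  Sum = 3750.225 ng/mL·hr
F = (AUC_ev/D_ev)/(AUC_iv/D_iv) = (3750.225/200)/(4190/200) = 18.751125/20.95 = 0.8950

F = 0.895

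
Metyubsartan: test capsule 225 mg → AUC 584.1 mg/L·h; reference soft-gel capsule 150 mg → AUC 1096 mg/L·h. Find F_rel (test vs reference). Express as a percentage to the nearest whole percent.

F_rel = 36%

F_rel = (AUC_test/D_test) / (AUC_ref/D_ref)
      = (584.1/225) / (1096/150)
      = 2.596 / 7.30667 = 0.3553 = 35.53%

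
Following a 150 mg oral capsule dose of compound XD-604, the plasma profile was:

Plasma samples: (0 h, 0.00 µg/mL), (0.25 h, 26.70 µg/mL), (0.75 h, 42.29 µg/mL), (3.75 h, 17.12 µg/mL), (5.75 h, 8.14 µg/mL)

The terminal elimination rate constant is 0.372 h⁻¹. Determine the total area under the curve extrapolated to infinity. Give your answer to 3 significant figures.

AUC = 157 µg/mL·h

Trapezoidal AUC_0→5.75:
  [0→0.25]: (0.00+26.70)/2 × 0.25 = 3.3375
  [0.25→0.75]: (26.70+42.29)/2 × 0.5 = 17.2475
  [0.75→3.75]: (42.29+17.12)/2 × 3 = 89.115
  [3.75→5.75]: (17.12+8.14)/2 × 2 = 25.26
  Sum = 134.96 µg/mL·h
Extrapolated tail: C_last / k_e = 8.14 / 0.372 = 21.882
AUC_0→∞ = 134.96 + 21.882 = 156.842 µg/mL·h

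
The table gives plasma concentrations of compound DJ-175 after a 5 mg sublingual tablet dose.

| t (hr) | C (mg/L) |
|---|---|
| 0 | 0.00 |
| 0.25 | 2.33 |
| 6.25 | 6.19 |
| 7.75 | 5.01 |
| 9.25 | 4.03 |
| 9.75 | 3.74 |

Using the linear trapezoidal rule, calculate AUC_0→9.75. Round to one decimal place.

AUC = 43.0 mg/L·hr

Trapezoidal AUC_0→9.75:
  [0→0.25]: (0.00+2.33)/2 × 0.25 = 0.29125
  [0.25→6.25]: (2.33+6.19)/2 × 6 = 25.56
  [6.25→7.75]: (6.19+5.01)/2 × 1.5 = 8.4
  [7.75→9.25]: (5.01+4.03)/2 × 1.5 = 6.78
  [9.25→9.75]: (4.03+3.74)/2 × 0.5 = 1.9425
  Sum = 42.97375 mg/L·hr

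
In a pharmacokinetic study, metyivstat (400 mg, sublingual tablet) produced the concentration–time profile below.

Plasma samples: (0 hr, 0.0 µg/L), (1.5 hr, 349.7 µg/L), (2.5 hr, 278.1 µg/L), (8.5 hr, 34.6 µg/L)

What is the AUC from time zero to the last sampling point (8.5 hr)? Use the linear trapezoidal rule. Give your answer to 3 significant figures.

Trapezoidal AUC_0→8.5:
  [0→1.5]: (0.0+349.7)/2 × 1.5 = 262.275
  [1.5→2.5]: (349.7+278.1)/2 × 1 = 313.9
  [2.5→8.5]: (278.1+34.6)/2 × 6 = 938.1
  Sum = 1514.275 µg/L·hr

AUC = 1510 µg/L·hr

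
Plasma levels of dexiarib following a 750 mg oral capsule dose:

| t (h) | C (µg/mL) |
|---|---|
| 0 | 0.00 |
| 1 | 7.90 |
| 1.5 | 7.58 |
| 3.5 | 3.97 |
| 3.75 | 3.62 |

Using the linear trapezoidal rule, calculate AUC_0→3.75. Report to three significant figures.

Trapezoidal AUC_0→3.75:
  [0→1]: (0.00+7.90)/2 × 1 = 3.95
  [1→1.5]: (7.90+7.58)/2 × 0.5 = 3.87
  [1.5→3.5]: (7.58+3.97)/2 × 2 = 11.55
  [3.5→3.75]: (3.97+3.62)/2 × 0.25 = 0.94875
  Sum = 20.31875 µg/mL·h

AUC = 20.3 µg/mL·h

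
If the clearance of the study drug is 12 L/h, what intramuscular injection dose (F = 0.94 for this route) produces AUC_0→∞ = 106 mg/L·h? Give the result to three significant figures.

Dose = CL × AUC_0→∞ / F
     = 12 × 106 / 0.94 = 1353.19 mg

Dose = 1350 mg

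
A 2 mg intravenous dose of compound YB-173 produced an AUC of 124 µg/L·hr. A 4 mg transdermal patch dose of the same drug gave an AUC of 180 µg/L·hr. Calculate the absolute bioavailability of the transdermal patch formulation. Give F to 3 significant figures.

F = 0.726

F = (AUC_ev / D_ev) / (AUC_iv / D_iv)
  = (180/4) / (124/2)
  = 45 / 62 = 0.7258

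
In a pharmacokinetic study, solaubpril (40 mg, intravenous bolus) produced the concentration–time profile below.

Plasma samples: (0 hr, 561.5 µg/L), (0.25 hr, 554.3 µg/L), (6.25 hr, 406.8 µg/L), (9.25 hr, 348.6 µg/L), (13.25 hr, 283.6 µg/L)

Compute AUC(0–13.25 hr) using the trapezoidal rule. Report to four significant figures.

Trapezoidal AUC_0→13.25:
  [0→0.25]: (561.5+554.3)/2 × 0.25 = 139.475
  [0.25→6.25]: (554.3+406.8)/2 × 6 = 2883.3
  [6.25→9.25]: (406.8+348.6)/2 × 3 = 1133.1
  [9.25→13.25]: (348.6+283.6)/2 × 4 = 1264.4
  Sum = 5420.275 µg/L·hr

AUC = 5420 µg/L·hr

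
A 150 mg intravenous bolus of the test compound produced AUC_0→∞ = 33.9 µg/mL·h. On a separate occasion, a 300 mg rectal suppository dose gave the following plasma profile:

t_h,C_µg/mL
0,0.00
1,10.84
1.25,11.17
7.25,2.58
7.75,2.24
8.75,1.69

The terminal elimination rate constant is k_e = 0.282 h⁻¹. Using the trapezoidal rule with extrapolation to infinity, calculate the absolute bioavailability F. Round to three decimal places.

Trapezoidal AUC_0→8.75 (rectal suppository):
  [0→1]: (0.00+10.84)/2 × 1 = 5.42
  [1→1.25]: (10.84+11.17)/2 × 0.25 = 2.75125
  [1.25→7.25]: (11.17+2.58)/2 × 6 = 41.25
  [7.25→7.75]: (2.58+2.24)/2 × 0.5 = 1.205
  [7.75→8.75]: (2.24+1.69)/2 × 1 = 1.965
  Sum = 52.59125 µg/mL·h
Tail: C_last/k_e = 1.69/0.282 = 5.993
AUC_0→∞ (rectal suppository) = 52.59125 + 5.993 = 58.58425 µg/mL·h
F = (AUC_ev/D_ev)/(AUC_iv/D_iv) = (58.58425/300)/(33.9/150) = 0.195281/0.226 = 0.8641

F = 0.864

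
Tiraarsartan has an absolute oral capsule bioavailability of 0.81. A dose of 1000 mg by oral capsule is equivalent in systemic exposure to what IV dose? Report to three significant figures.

Systemic exposure from an extravascular dose = F × D_ev, so the equivalent IV dose is F × D_ev.
D_iv = F × D_ev = 0.81 × 1000 = 810 mg

D_iv = 810 mg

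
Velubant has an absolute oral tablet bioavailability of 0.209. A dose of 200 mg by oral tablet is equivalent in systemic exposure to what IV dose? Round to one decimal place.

D_iv = 41.8 mg

Systemic exposure from an extravascular dose = F × D_ev, so the equivalent IV dose is F × D_ev.
D_iv = F × D_ev = 0.209 × 200 = 41.8 mg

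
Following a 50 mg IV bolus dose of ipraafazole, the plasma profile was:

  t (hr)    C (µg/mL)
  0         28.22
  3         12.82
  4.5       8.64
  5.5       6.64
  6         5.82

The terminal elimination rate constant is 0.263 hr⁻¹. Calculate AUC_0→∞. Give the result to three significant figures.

AUC = 111 µg/mL·hr

Trapezoidal AUC_0→6:
  [0→3]: (28.22+12.82)/2 × 3 = 61.56
  [3→4.5]: (12.82+8.64)/2 × 1.5 = 16.095
  [4.5→5.5]: (8.64+6.64)/2 × 1 = 7.64
  [5.5→6]: (6.64+5.82)/2 × 0.5 = 3.115
  Sum = 88.41 µg/mL·hr
Extrapolated tail: C_last / k_e = 5.82 / 0.263 = 22.129
AUC_0→∞ = 88.41 + 22.129 = 110.539 µg/mL·hr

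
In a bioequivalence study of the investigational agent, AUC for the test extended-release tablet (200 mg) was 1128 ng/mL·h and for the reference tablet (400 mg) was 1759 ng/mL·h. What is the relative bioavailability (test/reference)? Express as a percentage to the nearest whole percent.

F_rel = (AUC_test/D_test) / (AUC_ref/D_ref)
      = (1128/200) / (1759/400)
      = 5.64 / 4.3975 = 1.2825 = 128.25%

F_rel = 128%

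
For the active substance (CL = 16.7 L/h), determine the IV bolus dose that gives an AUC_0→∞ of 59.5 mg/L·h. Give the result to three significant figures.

Dose_iv = CL × AUC_0→∞
     = 16.7 × 59.5 = 993.65 mg

Dose = 994 mg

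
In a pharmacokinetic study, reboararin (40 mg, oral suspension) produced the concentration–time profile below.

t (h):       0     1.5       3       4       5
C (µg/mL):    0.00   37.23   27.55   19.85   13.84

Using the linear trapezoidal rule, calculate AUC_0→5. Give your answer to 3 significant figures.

AUC = 117 µg/mL·h

Trapezoidal AUC_0→5:
  [0→1.5]: (0.00+37.23)/2 × 1.5 = 27.9225
  [1.5→3]: (37.23+27.55)/2 × 1.5 = 48.585
  [3→4]: (27.55+19.85)/2 × 1 = 23.7
  [4→5]: (19.85+13.84)/2 × 1 = 16.845
  Sum = 117.0525 µg/mL·h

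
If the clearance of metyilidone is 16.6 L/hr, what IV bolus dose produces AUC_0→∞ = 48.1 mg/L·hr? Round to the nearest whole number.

Dose = 798 mg

Dose_iv = CL × AUC_0→∞
     = 16.6 × 48.1 = 798.46 mg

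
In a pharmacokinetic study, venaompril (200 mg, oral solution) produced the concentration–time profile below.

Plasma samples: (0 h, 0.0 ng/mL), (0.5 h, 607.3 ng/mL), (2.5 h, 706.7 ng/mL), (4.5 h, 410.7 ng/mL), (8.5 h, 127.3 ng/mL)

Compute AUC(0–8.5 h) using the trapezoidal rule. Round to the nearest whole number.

Trapezoidal AUC_0→8.5:
  [0→0.5]: (0.0+607.3)/2 × 0.5 = 151.825
  [0.5→2.5]: (607.3+706.7)/2 × 2 = 1314.0
  [2.5→4.5]: (706.7+410.7)/2 × 2 = 1117.4
  [4.5→8.5]: (410.7+127.3)/2 × 4 = 1076.0
  Sum = 3659.225 ng/mL·h

AUC = 3659 ng/mL·h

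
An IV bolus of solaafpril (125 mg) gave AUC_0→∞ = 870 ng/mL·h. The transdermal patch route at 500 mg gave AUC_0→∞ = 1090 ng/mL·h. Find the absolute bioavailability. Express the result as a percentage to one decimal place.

F = 31.3%

F = (AUC_ev / D_ev) / (AUC_iv / D_iv)
  = (1090/500) / (870/125)
  = 2.18 / 6.96 = 0.3132
  = 31.32%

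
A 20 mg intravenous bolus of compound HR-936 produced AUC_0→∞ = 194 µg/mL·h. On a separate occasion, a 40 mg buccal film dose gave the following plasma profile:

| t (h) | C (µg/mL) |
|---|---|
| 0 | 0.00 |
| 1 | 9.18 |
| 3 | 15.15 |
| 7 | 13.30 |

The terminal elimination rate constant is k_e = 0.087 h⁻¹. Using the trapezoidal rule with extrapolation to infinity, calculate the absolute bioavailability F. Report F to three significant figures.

F = 0.615

Trapezoidal AUC_0→7 (buccal film):
  [0→1]: (0.00+9.18)/2 × 1 = 4.59
  [1→3]: (9.18+15.15)/2 × 2 = 24.33
  [3→7]: (15.15+13.30)/2 × 4 = 56.9
  Sum = 85.82 µg/mL·h
Tail: C_last/k_e = 13.30/0.087 = 152.874
AUC_0→∞ (buccal film) = 85.82 + 152.874 = 238.694 µg/mL·h
F = (AUC_ev/D_ev)/(AUC_iv/D_iv) = (238.694/40)/(194/20) = 5.96735/9.7 = 0.6152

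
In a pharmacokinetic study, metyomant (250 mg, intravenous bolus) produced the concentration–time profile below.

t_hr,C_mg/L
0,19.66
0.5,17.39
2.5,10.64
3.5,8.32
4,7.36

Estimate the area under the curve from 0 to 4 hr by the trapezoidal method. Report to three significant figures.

AUC = 50.7 mg/L·hr

Trapezoidal AUC_0→4:
  [0→0.5]: (19.66+17.39)/2 × 0.5 = 9.2625
  [0.5→2.5]: (17.39+10.64)/2 × 2 = 28.03
  [2.5→3.5]: (10.64+8.32)/2 × 1 = 9.48
  [3.5→4]: (8.32+7.36)/2 × 0.5 = 3.92
  Sum = 50.6925 mg/L·hr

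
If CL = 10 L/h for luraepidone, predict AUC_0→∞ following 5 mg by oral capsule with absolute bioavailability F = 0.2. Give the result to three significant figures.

AUC = 0.100 mg/L·h

AUC_0→∞ = F × Dose / CL
        = 0.2 × 5 / 10 = 0.1 mg/L·h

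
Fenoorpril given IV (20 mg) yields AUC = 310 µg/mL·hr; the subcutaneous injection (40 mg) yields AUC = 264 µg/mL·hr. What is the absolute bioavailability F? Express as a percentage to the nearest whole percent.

F = 43%

F = (AUC_ev / D_ev) / (AUC_iv / D_iv)
  = (264/40) / (310/20)
  = 6.6 / 15.5 = 0.4258
  = 42.58%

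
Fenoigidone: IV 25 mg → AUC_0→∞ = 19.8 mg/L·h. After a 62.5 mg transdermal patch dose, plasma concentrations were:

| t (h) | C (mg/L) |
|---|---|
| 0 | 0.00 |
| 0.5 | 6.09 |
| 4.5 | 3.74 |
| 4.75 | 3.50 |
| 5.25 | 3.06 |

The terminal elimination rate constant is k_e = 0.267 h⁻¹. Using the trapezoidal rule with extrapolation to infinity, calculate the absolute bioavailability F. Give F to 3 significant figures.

F = 0.711

Trapezoidal AUC_0→5.25 (transdermal patch):
  [0→0.5]: (0.00+6.09)/2 × 0.5 = 1.5225
  [0.5→4.5]: (6.09+3.74)/2 × 4 = 19.66
  [4.5→4.75]: (3.74+3.50)/2 × 0.25 = 0.905
  [4.75→5.25]: (3.50+3.06)/2 × 0.5 = 1.64
  Sum = 23.7275 mg/L·h
Tail: C_last/k_e = 3.06/0.267 = 11.461
AUC_0→∞ (transdermal patch) = 23.7275 + 11.461 = 35.1885 mg/L·h
F = (AUC_ev/D_ev)/(AUC_iv/D_iv) = (35.1885/62.5)/(19.8/25) = 0.563016/0.792 = 0.7109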